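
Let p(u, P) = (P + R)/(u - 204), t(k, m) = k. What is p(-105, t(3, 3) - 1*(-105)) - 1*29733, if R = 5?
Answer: -9187610/309 ≈ -29733.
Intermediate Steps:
p(u, P) = (5 + P)/(-204 + u) (p(u, P) = (P + 5)/(u - 204) = (5 + P)/(-204 + u))
p(-105, t(3, 3) - 1*(-105)) - 1*29733 = (5 + (3 - 1*(-105)))/(-204 - 105) - 1*29733 = (5 + (3 + 105))/(-309) - 29733 = -(5 + 108)/309 - 29733 = -1/309*113 - 29733 = -113/309 - 29733 = -9187610/309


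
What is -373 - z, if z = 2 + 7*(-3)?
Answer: -354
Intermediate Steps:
z = -19 (z = 2 - 21 = -19)
-373 - z = -373 - 1*(-19) = -373 + 19 = -354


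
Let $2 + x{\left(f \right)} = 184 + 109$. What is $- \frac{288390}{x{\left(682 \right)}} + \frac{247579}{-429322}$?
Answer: $- \frac{425718959}{429322} \approx -991.61$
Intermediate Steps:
$x{\left(f \right)} = 291$ ($x{\left(f \right)} = -2 + \left(184 + 109\right) = -2 + 293 = 291$)
$- \frac{288390}{x{\left(682 \right)}} + \frac{247579}{-429322} = - \frac{288390}{291} + \frac{247579}{-429322} = \left(-288390\right) \frac{1}{291} + 247579 \left(- \frac{1}{429322}\right) = - \frac{96130}{97} - \frac{247579}{429322} = - \frac{425718959}{429322}$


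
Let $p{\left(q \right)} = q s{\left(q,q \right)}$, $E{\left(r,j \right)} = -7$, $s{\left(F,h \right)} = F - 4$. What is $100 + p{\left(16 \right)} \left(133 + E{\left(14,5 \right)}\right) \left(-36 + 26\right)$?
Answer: $-241820$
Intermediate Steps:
$s{\left(F,h \right)} = -4 + F$ ($s{\left(F,h \right)} = F - 4 = -4 + F$)
$p{\left(q \right)} = q \left(-4 + q\right)$
$100 + p{\left(16 \right)} \left(133 + E{\left(14,5 \right)}\right) \left(-36 + 26\right) = 100 + 16 \left(-4 + 16\right) \left(133 - 7\right) \left(-36 + 26\right) = 100 + 16 \cdot 12 \cdot 126 \left(-10\right) = 100 + 192 \left(-1260\right) = 100 - 241920 = -241820$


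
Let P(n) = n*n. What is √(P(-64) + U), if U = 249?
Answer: √4345 ≈ 65.917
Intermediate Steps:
P(n) = n²
√(P(-64) + U) = √((-64)² + 249) = √(4096 + 249) = √4345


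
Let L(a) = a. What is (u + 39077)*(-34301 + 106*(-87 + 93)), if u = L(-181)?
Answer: -1309433840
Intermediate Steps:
u = -181
(u + 39077)*(-34301 + 106*(-87 + 93)) = (-181 + 39077)*(-34301 + 106*(-87 + 93)) = 38896*(-34301 + 106*6) = 38896*(-34301 + 636) = 38896*(-33665) = -1309433840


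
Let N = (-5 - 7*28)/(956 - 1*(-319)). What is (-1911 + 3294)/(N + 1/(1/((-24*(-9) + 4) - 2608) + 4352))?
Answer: -48867966165/5562301 ≈ -8785.6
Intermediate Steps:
N = -67/425 (N = (-5 - 196)/(956 + 319) = -201/1275 = -201*1/1275 = -67/425 ≈ -0.15765)
(-1911 + 3294)/(N + 1/(1/((-24*(-9) + 4) - 2608) + 4352)) = (-1911 + 3294)/(-67/425 + 1/(1/((-24*(-9) + 4) - 2608) + 4352)) = 1383/(-67/425 + 1/(1/((216 + 4) - 2608) + 4352)) = 1383/(-67/425 + 1/(1/(220 - 2608) + 4352)) = 1383/(-67/425 + 1/(1/(-2388) + 4352)) = 1383/(-67/425 + 1/(-1/2388 + 4352)) = 1383/(-67/425 + 1/(10392575/2388)) = 1383/(-67/425 + 2388/10392575) = 1383/(-5562301/35334755) = 1383*(-35334755/5562301) = -48867966165/5562301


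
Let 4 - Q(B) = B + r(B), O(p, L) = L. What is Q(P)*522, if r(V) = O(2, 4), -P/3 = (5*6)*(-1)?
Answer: -46980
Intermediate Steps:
P = 90 (P = -3*5*6*(-1) = -90*(-1) = -3*(-30) = 90)
r(V) = 4
Q(B) = -B (Q(B) = 4 - (B + 4) = 4 - (4 + B) = 4 + (-4 - B) = -B)
Q(P)*522 = -1*90*522 = -90*522 = -46980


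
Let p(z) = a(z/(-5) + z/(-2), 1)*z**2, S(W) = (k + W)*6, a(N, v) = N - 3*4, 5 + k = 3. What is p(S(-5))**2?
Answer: 23552427024/25 ≈ 9.4210e+8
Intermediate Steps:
k = -2 (k = -5 + 3 = -2)
a(N, v) = -12 + N (a(N, v) = N - 12 = -12 + N)
S(W) = -12 + 6*W (S(W) = (-2 + W)*6 = -12 + 6*W)
p(z) = z**2*(-12 - 7*z/10) (p(z) = (-12 + (z/(-5) + z/(-2)))*z**2 = (-12 + (z*(-1/5) + z*(-1/2)))*z**2 = (-12 + (-z/5 - z/2))*z**2 = (-12 - 7*z/10)*z**2 = z**2*(-12 - 7*z/10))
p(S(-5))**2 = ((-12 + 6*(-5))**2*(-120 - 7*(-12 + 6*(-5)))/10)**2 = ((-12 - 30)**2*(-120 - 7*(-12 - 30))/10)**2 = ((1/10)*(-42)**2*(-120 - 7*(-42)))**2 = ((1/10)*1764*(-120 + 294))**2 = ((1/10)*1764*174)**2 = (153468/5)**2 = 23552427024/25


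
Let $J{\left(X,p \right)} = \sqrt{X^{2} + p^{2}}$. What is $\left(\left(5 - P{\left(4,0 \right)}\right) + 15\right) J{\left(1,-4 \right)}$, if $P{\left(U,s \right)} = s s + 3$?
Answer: $17 \sqrt{17} \approx 70.093$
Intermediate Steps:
$P{\left(U,s \right)} = 3 + s^{2}$ ($P{\left(U,s \right)} = s^{2} + 3 = 3 + s^{2}$)
$\left(\left(5 - P{\left(4,0 \right)}\right) + 15\right) J{\left(1,-4 \right)} = \left(\left(5 - \left(3 + 0^{2}\right)\right) + 15\right) \sqrt{1^{2} + \left(-4\right)^{2}} = \left(\left(5 - \left(3 + 0\right)\right) + 15\right) \sqrt{1 + 16} = \left(\left(5 - 3\right) + 15\right) \sqrt{17} = \left(2 + 15\right) \sqrt{17} = 17 \sqrt{17}$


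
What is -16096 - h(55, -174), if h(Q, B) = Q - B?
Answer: -16325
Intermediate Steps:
-16096 - h(55, -174) = -16096 - (55 - 1*(-174)) = -16096 - (55 + 174) = -16096 - 1*229 = -16096 - 229 = -16325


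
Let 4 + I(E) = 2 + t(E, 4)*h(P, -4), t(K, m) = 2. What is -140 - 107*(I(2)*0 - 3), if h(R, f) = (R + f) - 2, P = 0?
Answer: 181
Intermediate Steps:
h(R, f) = -2 + R + f
I(E) = -14 (I(E) = -4 + (2 + 2*(-2 + 0 - 4)) = -4 + (2 + 2*(-6)) = -4 + (2 - 12) = -4 - 10 = -14)
-140 - 107*(I(2)*0 - 3) = -140 - 107*(-14*0 - 3) = -140 - 107*(0 - 3) = -140 - 107*(-3) = -140 + 321 = 181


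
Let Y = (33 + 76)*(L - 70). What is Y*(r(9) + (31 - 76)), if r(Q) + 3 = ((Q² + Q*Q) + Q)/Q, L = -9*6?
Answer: 391964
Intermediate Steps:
L = -54
r(Q) = -3 + (Q + 2*Q²)/Q (r(Q) = -3 + ((Q² + Q*Q) + Q)/Q = -3 + ((Q² + Q²) + Q)/Q = -3 + (2*Q² + Q)/Q = -3 + (Q + 2*Q²)/Q)
Y = -13516 (Y = (33 + 76)*(-54 - 70) = 109*(-124) = -13516)
Y*(r(9) + (31 - 76)) = -13516*((-2 + 2*9) + (31 - 76)) = -13516*((-2 + 18) - 45) = -13516*(16 - 45) = -13516*(-29) = 391964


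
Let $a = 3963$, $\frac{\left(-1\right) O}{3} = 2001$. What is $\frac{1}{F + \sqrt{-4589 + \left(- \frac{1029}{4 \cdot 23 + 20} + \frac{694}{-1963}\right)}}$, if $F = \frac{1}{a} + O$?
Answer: $- \frac{2961125075530752}{17777901423007117465} - \frac{62821476 i \sqrt{283518007851}}{17777901423007117465} \approx -0.00016656 - 1.8816 \cdot 10^{-6} i$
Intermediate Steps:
$O = -6003$ ($O = \left(-3\right) 2001 = -6003$)
$F = - \frac{23789888}{3963}$ ($F = \frac{1}{3963} - 6003 = - \frac{23789888}{3963} \approx -6003.0$)
$\frac{1}{F + \sqrt{-4589 + \left(- \frac{1029}{4 \cdot 23 + 20} + \frac{694}{-1963}\right)}} = \frac{1}{- \frac{23789888}{3963} + \sqrt{-4589 + \left(- \frac{1029}{4 \cdot 23 + 20} + \frac{694}{-1963}\right)}} = \frac{1}{- \frac{23789888}{3963} + \sqrt{-4589 + \left(- \frac{1029}{92 + 20} + 694 \left(- \frac{1}{1963}\right)\right)}} = \frac{1}{- \frac{23789888}{3963} + \sqrt{-4589 - \left(\frac{694}{1963} + \frac{1029}{112}\right)}} = \frac{1}{- \frac{23789888}{3963} + \sqrt{-4589 - \frac{299665}{31408}}} = \frac{1}{- \frac{23789888}{3963} + \sqrt{- \frac{144430977}{31408}}} = \frac{1}{- \frac{23789888}{3963} + \frac{i \sqrt{283518007851}}{7852}}$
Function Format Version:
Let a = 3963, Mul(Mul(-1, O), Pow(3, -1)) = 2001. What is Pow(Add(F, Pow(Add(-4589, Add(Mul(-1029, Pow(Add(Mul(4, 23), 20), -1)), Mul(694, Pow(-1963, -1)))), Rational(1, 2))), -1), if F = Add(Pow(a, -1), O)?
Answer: Add(Rational(-2961125075530752, 17777901423007117465), Mul(Rational(-62821476, 17777901423007117465), I, Pow(283518007851, Rational(1, 2)))) ≈ Add(-0.00016656, Mul(-1.8816e-6, I))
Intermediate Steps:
O = -6003 (O = Mul(-3, 2001) = -6003)
F = Rational(-23789888, 3963) (F = Add(Pow(3963, -1), -6003) = Add(Rational(1, 3963), -6003) = Rational(-23789888, 3963) ≈ -6003.0)
Pow(Add(F, Pow(Add(-4589, Add(Mul(-1029, Pow(Add(Mul(4, 23), 20), -1)), Mul(694, Pow(-1963, -1)))), Rational(1, 2))), -1) = Pow(Add(Rational(-23789888, 3963), Pow(Add(-4589, Add(Mul(-1029, Pow(Add(Mul(4, 23), 20), -1)), Mul(694, Pow(-1963, -1)))), Rational(1, 2))), -1) = Pow(Add(Rational(-23789888, 3963), Pow(Add(-4589, Add(Mul(-1029, Pow(Add(92, 20), -1)), Mul(694, Rational(-1, 1963)))), Rational(1, 2))), -1) = Pow(Add(Rational(-23789888, 3963), Pow(Add(-4589, Add(Mul(-1029, Pow(112, -1)), Rational(-694, 1963))), Rational(1, 2))), -1) = Pow(Add(Rational(-23789888, 3963), Pow(Add(-4589, Add(Mul(-1029, Rational(1, 112)), Rational(-694, 1963))), Rational(1, 2))), -1) = Pow(Add(Rational(-23789888, 3963), Pow(Add(-4589, Add(Rational(-147, 16), Rational(-694, 1963))), Rational(1, 2))), -1) = Pow(Add(Rational(-23789888, 3963), Pow(Add(-4589, Rational(-299665, 31408)), Rational(1, 2))), -1) = Pow(Add(Rational(-23789888, 3963), Pow(Rational(-144430977, 31408), Rational(1, 2))), -1) = Pow(Add(Rational(-23789888, 3963), Mul(Rational(1, 7852), I, Pow(283518007851, Rational(1, 2)))), -1)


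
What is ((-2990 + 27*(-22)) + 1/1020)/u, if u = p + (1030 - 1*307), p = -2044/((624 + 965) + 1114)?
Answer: -193750987/39044500 ≈ -4.9623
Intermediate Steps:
p = -2044/2703 (p = -2044/(1589 + 1114) = -2044/2703 ≈ -0.75620)
u = 1952225/2703 (u = -2044/2703 + (1030 - 1*307) = -2044/2703 + (1030 - 307) = -2044/2703 + 723 = 1952225/2703 ≈ 722.24)
((-2990 + 27*(-22)) + 1/1020)/u = ((-2990 + 27*(-22)) + 1/1020)/(1952225/2703) = ((-2990 - 594) + 1/1020)*(2703/1952225) = (-3584 + 1/1020)*(2703/1952225) = -3655679/1020*2703/1952225 = -193750987/39044500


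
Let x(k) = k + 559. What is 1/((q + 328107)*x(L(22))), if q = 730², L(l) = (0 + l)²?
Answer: 1/898030301 ≈ 1.1135e-9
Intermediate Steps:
L(l) = l²
x(k) = 559 + k
q = 532900
1/((q + 328107)*x(L(22))) = 1/((532900 + 328107)*(559 + 22²)) = 1/(861007*(559 + 484)) = (1/861007)/1043 = (1/861007)*(1/1043) = 1/898030301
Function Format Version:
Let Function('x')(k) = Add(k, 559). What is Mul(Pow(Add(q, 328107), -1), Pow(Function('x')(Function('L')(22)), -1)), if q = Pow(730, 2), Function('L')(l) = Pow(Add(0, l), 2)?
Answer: Rational(1, 898030301) ≈ 1.1135e-9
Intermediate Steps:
Function('L')(l) = Pow(l, 2)
Function('x')(k) = Add(559, k)
q = 532900
Mul(Pow(Add(q, 328107), -1), Pow(Function('x')(Function('L')(22)), -1)) = Mul(Pow(Add(532900, 328107), -1), Pow(Add(559, Pow(22, 2)), -1)) = Mul(Pow(861007, -1), Pow(Add(559, 484), -1)) = Mul(Rational(1, 861007), Pow(1043, -1)) = Mul(Rational(1, 861007), Rational(1, 1043)) = Rational(1, 898030301)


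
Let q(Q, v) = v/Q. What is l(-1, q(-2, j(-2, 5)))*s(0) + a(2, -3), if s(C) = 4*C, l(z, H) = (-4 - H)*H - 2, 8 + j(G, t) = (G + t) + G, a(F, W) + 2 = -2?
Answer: -4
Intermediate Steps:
a(F, W) = -4 (a(F, W) = -2 - 2 = -4)
j(G, t) = -8 + t + 2*G (j(G, t) = -8 + ((G + t) + G) = -8 + (t + 2*G) = -8 + t + 2*G)
l(z, H) = -2 + H*(-4 - H) (l(z, H) = H*(-4 - H) - 2 = -2 + H*(-4 - H))
l(-1, q(-2, j(-2, 5)))*s(0) + a(2, -3) = (-2 - ((-8 + 5 + 2*(-2))/(-2))² - 4*(-8 + 5 + 2*(-2))/(-2))*(4*0) - 4 = (-2 - ((-8 + 5 - 4)*(-½))² - 4*(-8 + 5 - 4)*(-1)/2)*0 - 4 = (-2 - (-7*(-½))² - (-28)*(-1)/2)*0 - 4 = (-2 - (7/2)² - 4*7/2)*0 - 4 = (-2 - 1*49/4 - 14)*0 - 4 = (-2 - 49/4 - 14)*0 - 4 = -113/4*0 - 4 = 0 - 4 = -4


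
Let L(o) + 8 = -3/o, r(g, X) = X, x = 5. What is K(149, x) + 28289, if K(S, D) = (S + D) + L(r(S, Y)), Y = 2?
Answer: 56867/2 ≈ 28434.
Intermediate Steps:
L(o) = -8 - 3/o
K(S, D) = -19/2 + D + S (K(S, D) = (S + D) + (-8 - 3/2) = (D + S) + (-8 - 3*1/2) = (D + S) + (-8 - 3/2) = (D + S) - 19/2 = -19/2 + D + S)
K(149, x) + 28289 = (-19/2 + 5 + 149) + 28289 = 289/2 + 28289 = 56867/2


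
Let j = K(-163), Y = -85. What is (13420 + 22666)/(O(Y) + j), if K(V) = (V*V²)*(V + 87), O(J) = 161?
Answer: 36086/329136933 ≈ 0.00010964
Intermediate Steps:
K(V) = V³*(87 + V)
j = 329136772 (j = (-163)³*(87 - 163) = -4330747*(-76) = 329136772)
(13420 + 22666)/(O(Y) + j) = (13420 + 22666)/(161 + 329136772) = 36086/329136933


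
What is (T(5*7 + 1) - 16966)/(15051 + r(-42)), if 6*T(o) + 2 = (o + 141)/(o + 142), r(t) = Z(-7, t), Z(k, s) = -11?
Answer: -18119867/16062720 ≈ -1.1281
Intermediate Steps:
r(t) = -11
T(o) = -1/3 + (141 + o)/(6*(142 + o)) (T(o) = -1/3 + ((o + 141)/(o + 142))/6 = -1/3 + ((141 + o)/(142 + o))/6 = -1/3 + (141 + o)/(6*(142 + o)))
(T(5*7 + 1) - 16966)/(15051 + r(-42)) = ((-143 - (5*7 + 1))/(6*(142 + (5*7 + 1))) - 16966)/(15051 - 11) = ((-143 - (35 + 1))/(6*(142 + (35 + 1))) - 16966)/15040 = ((-143 - 1*36)/(6*(142 + 36)) - 16966)*(1/15040) = ((1/6)*(-143 - 36)/178 - 16966)*(1/15040) = ((1/6)*(1/178)*(-179) - 16966)*(1/15040) = (-179/1068 - 16966)*(1/15040) = -18119867/1068*1/15040 = -18119867/16062720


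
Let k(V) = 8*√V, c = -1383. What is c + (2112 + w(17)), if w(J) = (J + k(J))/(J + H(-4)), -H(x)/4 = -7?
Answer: 32822/45 + 8*√17/45 ≈ 730.11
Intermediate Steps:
H(x) = 28 (H(x) = -4*(-7) = 28)
w(J) = (J + 8*√J)/(28 + J) (w(J) = (J + 8*√J)/(J + 28) = (J + 8*√J)/(28 + J))
c + (2112 + w(17)) = -1383 + (2112 + (17 + 8*√17)/(28 + 17)) = -1383 + (2112 + (17 + 8*√17)/45) = -1383 + (2112 + (17/45 + 8*√17/45)) = -1383 + (95057/45 + 8*√17/45) = 32822/45 + 8*√17/45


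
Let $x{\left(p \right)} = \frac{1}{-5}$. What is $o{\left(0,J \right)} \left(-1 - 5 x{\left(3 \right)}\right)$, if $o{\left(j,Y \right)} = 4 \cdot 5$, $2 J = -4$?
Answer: $0$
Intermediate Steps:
$J = -2$ ($J = \frac{1}{2} \left(-4\right) = -2$)
$x{\left(p \right)} = - \frac{1}{5}$
$o{\left(j,Y \right)} = 20$
$o{\left(0,J \right)} \left(-1 - 5 x{\left(3 \right)}\right) = 20 \left(-1 - -1\right) = 20 \left(-1 + 1\right) = 20 \cdot 0 = 0$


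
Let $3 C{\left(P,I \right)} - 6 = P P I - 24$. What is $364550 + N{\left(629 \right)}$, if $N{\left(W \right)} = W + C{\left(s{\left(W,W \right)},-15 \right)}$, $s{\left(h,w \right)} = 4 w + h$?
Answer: $-49089952$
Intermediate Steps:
$s{\left(h,w \right)} = h + 4 w$
$C{\left(P,I \right)} = -6 + \frac{I P^{2}}{3}$ ($C{\left(P,I \right)} = 2 + \frac{P P I - 24}{3} = 2 + \frac{P^{2} I - 24}{3} = 2 + \frac{I P^{2} - 24}{3} = 2 + \frac{-24 + I P^{2}}{3} = 2 + \left(-8 + \frac{I P^{2}}{3}\right) = -6 + \frac{I P^{2}}{3}$)
$N{\left(W \right)} = -6 + W - 125 W^{2}$ ($N{\left(W \right)} = W - \left(6 + 5 \left(W + 4 W\right)^{2}\right) = W + \left(-6 + \frac{1}{3} \left(-15\right) \left(5 W\right)^{2}\right) = W + \left(-6 + \frac{1}{3} \left(-15\right) 25 W^{2}\right) = W - \left(6 + 125 W^{2}\right) = -6 + W - 125 W^{2}$)
$364550 + N{\left(629 \right)} = 364550 - \left(-623 + 49455125\right) = 364550 - 49454502 = -49089952$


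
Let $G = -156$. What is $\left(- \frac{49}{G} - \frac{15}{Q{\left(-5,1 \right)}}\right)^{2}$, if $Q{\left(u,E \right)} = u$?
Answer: $\frac{267289}{24336} \approx 10.983$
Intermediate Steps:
$\left(- \frac{49}{G} - \frac{15}{Q{\left(-5,1 \right)}}\right)^{2} = \left(- \frac{49}{-156} - \frac{15}{-5}\right)^{2} = \left(\left(-49\right) \left(- \frac{1}{156}\right) - -3\right)^{2} = \left(\frac{49}{156} + 3\right)^{2} = \left(\frac{517}{156}\right)^{2} = \frac{267289}{24336}$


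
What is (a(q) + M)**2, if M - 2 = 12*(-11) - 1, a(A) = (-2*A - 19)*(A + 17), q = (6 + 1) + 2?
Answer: 1194649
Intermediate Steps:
q = 9 (q = 7 + 2 = 9)
a(A) = (-19 - 2*A)*(17 + A)
M = -131 (M = 2 + (12*(-11) - 1) = 2 + (-132 - 1) = 2 - 133 = -131)
(a(q) + M)**2 = ((-323 - 53*9 - 2*9**2) - 131)**2 = ((-323 - 477 - 2*81) - 131)**2 = ((-323 - 477 - 162) - 131)**2 = (-962 - 131)**2 = (-1093)**2 = 1194649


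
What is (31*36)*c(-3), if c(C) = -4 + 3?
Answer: -1116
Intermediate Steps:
c(C) = -1
(31*36)*c(-3) = (31*36)*(-1) = 1116*(-1) = -1116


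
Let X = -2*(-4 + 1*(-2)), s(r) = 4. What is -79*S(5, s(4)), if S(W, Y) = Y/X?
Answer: -79/3 ≈ -26.333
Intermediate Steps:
X = 12 (X = -2*(-4 - 2) = -2*(-6) = 12)
S(W, Y) = Y/12
-79*S(5, s(4)) = -79*4/12 = -79*1/3 = -79/3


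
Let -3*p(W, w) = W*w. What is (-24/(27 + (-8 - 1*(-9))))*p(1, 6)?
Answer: 12/7 ≈ 1.7143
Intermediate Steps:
p(W, w) = -W*w/3
(-24/(27 + (-8 - 1*(-9))))*p(1, 6) = (-24/(27 + (-8 - 1*(-9))))*(-⅓*1*6) = (-24/(27 + (-8 + 9)))*(-2) = (-24/(27 + 1))*(-2) = (-24/28)*(-2) = ((1/28)*(-24))*(-2) = -6/7*(-2) = 12/7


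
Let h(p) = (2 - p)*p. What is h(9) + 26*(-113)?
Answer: -3001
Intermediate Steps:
h(p) = p*(2 - p)
h(9) + 26*(-113) = 9*(2 - 1*9) + 26*(-113) = 9*(2 - 9) - 2938 = 9*(-7) - 2938 = -63 - 2938 = -3001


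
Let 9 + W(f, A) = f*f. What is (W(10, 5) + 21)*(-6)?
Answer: -672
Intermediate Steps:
W(f, A) = -9 + f² (W(f, A) = -9 + f*f = -9 + f²)
(W(10, 5) + 21)*(-6) = ((-9 + 10²) + 21)*(-6) = ((-9 + 100) + 21)*(-6) = (91 + 21)*(-6) = 112*(-6) = -672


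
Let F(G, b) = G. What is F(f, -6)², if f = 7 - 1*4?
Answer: 9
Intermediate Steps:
f = 3 (f = 7 - 4 = 3)
F(f, -6)² = 3² = 9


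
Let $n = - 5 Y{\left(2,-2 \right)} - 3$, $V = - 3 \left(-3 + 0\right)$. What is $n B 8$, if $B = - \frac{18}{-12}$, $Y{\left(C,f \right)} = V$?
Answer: $-576$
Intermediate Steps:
$V = 9$ ($V = \left(-3\right) \left(-3\right) = 9$)
$Y{\left(C,f \right)} = 9$
$n = -48$ ($n = \left(-5\right) 9 - 3 = -45 - 3 = -48$)
$B = \frac{3}{2}$ ($B = \left(-18\right) \left(- \frac{1}{12}\right) = \frac{3}{2} \approx 1.5$)
$n B 8 = \left(-48\right) \frac{3}{2} \cdot 8 = \left(-72\right) 8 = -576$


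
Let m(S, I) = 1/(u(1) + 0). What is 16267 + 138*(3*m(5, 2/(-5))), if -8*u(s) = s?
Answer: 12955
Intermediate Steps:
u(s) = -s/8
m(S, I) = -8 (m(S, I) = 1/(-⅛*1 + 0) = 1/(-⅛ + 0) = 1/(-⅛) = -8)
16267 + 138*(3*m(5, 2/(-5))) = 16267 + 138*(3*(-8)) = 16267 + 138*(-24) = 16267 - 3312 = 12955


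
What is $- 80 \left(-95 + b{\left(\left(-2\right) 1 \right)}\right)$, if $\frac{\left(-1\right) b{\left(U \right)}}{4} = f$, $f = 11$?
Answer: $11120$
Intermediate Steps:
$b{\left(U \right)} = -44$ ($b{\left(U \right)} = \left(-4\right) 11 = -44$)
$- 80 \left(-95 + b{\left(\left(-2\right) 1 \right)}\right) = - 80 \left(-95 - 44\right) = \left(-80\right) \left(-139\right) = 11120$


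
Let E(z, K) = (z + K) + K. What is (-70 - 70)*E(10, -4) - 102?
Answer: -382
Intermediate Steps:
E(z, K) = z + 2*K (E(z, K) = (K + z) + K = z + 2*K)
(-70 - 70)*E(10, -4) - 102 = (-70 - 70)*(10 + 2*(-4)) - 102 = -140*(10 - 8) - 102 = -140*2 - 102 = -280 - 102 = -382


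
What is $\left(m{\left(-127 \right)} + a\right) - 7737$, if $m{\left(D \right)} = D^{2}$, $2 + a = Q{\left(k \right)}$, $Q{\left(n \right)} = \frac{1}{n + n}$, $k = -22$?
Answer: $\frac{369159}{44} \approx 8390.0$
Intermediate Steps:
$Q{\left(n \right)} = \frac{1}{2 n}$
$a = - \frac{89}{44}$ ($a = -2 + \frac{1}{2 \left(-22\right)} = -2 + \frac{1}{2} \left(- \frac{1}{22}\right) = -2 - \frac{1}{44} = - \frac{89}{44} \approx -2.0227$)
$\left(m{\left(-127 \right)} + a\right) - 7737 = \left(\left(-127\right)^{2} - \frac{89}{44}\right) - 7737 = \left(16129 - \frac{89}{44}\right) - 7737 = \frac{709587}{44} - 7737 = \frac{369159}{44}$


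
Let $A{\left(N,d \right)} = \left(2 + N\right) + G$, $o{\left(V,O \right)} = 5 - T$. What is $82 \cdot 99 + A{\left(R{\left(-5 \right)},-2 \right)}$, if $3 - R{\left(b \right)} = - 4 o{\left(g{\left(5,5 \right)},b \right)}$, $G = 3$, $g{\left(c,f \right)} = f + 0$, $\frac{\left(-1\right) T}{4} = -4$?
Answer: $8082$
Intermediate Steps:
$T = 16$ ($T = \left(-4\right) \left(-4\right) = 16$)
$g{\left(c,f \right)} = f$
$o{\left(V,O \right)} = -11$ ($o{\left(V,O \right)} = 5 - 16 = -11$)
$R{\left(b \right)} = -41$ ($R{\left(b \right)} = 3 - \left(-4\right) \left(-11\right) = 3 - 44 = -41$)
$A{\left(N,d \right)} = 5 + N$ ($A{\left(N,d \right)} = \left(2 + N\right) + 3 = 5 + N$)
$82 \cdot 99 + A{\left(R{\left(-5 \right)},-2 \right)} = 82 \cdot 99 + \left(5 - 41\right) = 8118 - 36 = 8082$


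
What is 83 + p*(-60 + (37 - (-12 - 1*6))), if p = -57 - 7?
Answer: 403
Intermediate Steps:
p = -64
83 + p*(-60 + (37 - (-12 - 1*6))) = 83 - 64*(-60 + (37 - (-12 - 1*6))) = 83 - 64*(-60 + (37 - (-12 - 6))) = 83 - 64*(-60 + (37 - 1*(-18))) = 83 - 64*(-60 + (37 + 18)) = 83 - 64*(-60 + 55) = 83 - 64*(-5) = 83 + 320 = 403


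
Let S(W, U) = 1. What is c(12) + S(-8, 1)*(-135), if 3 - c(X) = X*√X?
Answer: -132 - 24*√3 ≈ -173.57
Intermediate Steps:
c(X) = 3 - X^(3/2) (c(X) = 3 - X*√X = 3 - X^(3/2))
c(12) + S(-8, 1)*(-135) = (3 - 12^(3/2)) + 1*(-135) = (3 - 24*√3) - 135 = -132 - 24*√3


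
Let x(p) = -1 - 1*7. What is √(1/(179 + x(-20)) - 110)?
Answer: I*√357371/57 ≈ 10.488*I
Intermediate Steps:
x(p) = -8 (x(p) = -1 - 7 = -8)
√(1/(179 + x(-20)) - 110) = √(1/(179 - 8) - 110) = √(1/171 - 110) = √(-18809/171) = I*√357371/57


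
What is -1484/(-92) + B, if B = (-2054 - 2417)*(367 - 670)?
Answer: 31158770/23 ≈ 1.3547e+6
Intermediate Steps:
B = 1354713 (B = -4471*(-303) = 1354713)
-1484/(-92) + B = -1484/(-92) + 1354713 = -1484*(-1/92) + 1354713 = 371/23 + 1354713 = 31158770/23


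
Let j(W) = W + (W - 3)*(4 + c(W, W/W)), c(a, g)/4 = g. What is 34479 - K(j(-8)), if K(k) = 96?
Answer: 34383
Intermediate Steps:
c(a, g) = 4*g
j(W) = -24 + 9*W (j(W) = W + (W - 3)*(4 + 4*(W/W)) = W + (-3 + W)*(4 + 4*1) = W + (-3 + W)*(4 + 4) = W + (-3 + W)*8 = W + (-24 + 8*W) = -24 + 9*W)
34479 - K(j(-8)) = 34479 - 1*96 = 34479 - 96 = 34383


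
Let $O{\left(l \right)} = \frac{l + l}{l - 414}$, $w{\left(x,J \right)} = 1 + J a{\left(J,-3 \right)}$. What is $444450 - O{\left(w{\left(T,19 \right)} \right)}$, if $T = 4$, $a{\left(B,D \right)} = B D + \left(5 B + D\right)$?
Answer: $\frac{3111113}{7} \approx 4.4444 \cdot 10^{5}$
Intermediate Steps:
$a{\left(B,D \right)} = D + 5 B + B D$ ($a{\left(B,D \right)} = B D + \left(D + 5 B\right) = D + 5 B + B D$)
$w{\left(x,J \right)} = 1 + J \left(-3 + 2 J\right)$ ($w{\left(x,J \right)} = 1 + J \left(-3 + 5 J + J \left(-3\right)\right) = 1 + J \left(-3 + 5 J - 3 J\right) = 1 + J \left(-3 + 2 J\right)$)
$O{\left(l \right)} = \frac{2 l}{-414 + l}$
$444450 - O{\left(w{\left(T,19 \right)} \right)} = 444450 - \frac{2 \left(1 + 19 \left(-3 + 2 \cdot 19\right)\right)}{-414 + \left(1 + 19 \left(-3 + 2 \cdot 19\right)\right)} = 444450 - \frac{2 \left(1 + 19 \left(-3 + 38\right)\right)}{-414 + \left(1 + 19 \left(-3 + 38\right)\right)} = 444450 - \frac{2 \left(1 + 19 \cdot 35\right)}{-414 + \left(1 + 19 \cdot 35\right)} = 444450 - \frac{2 \left(1 + 665\right)}{-414 + \left(1 + 665\right)} = 444450 - 2 \cdot 666 \frac{1}{-414 + 666} = 444450 - 2 \cdot 666 \cdot \frac{1}{252} = 444450 - \frac{37}{7} = \frac{3111113}{7}$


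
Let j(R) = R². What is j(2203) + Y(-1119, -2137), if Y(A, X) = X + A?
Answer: 4849953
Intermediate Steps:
Y(A, X) = A + X
j(2203) + Y(-1119, -2137) = 2203² + (-1119 - 2137) = 4853209 - 3256 = 4849953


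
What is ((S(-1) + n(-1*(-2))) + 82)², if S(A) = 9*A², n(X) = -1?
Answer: 8100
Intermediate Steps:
((S(-1) + n(-1*(-2))) + 82)² = ((9*(-1)² - 1) + 82)² = ((9*1 - 1) + 82)² = ((9 - 1) + 82)² = (8 + 82)² = 90² = 8100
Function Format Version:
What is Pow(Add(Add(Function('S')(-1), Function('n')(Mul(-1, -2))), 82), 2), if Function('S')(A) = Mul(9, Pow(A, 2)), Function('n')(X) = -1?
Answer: 8100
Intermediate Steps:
Pow(Add(Add(Function('S')(-1), Function('n')(Mul(-1, -2))), 82), 2) = Pow(Add(Add(Mul(9, Pow(-1, 2)), -1), 82), 2) = Pow(Add(Add(Mul(9, 1), -1), 82), 2) = Pow(Add(Add(9, -1), 82), 2) = Pow(Add(8, 82), 2) = Pow(90, 2) = 8100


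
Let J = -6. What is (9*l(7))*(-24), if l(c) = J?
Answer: 1296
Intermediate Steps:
l(c) = -6
(9*l(7))*(-24) = (9*(-6))*(-24) = -54*(-24) = 1296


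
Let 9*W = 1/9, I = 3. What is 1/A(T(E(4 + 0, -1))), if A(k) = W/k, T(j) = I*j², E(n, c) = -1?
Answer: 243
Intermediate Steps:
W = 1/81 (W = (⅑)/9 = (⅑)*(⅑) = 1/81 ≈ 0.012346)
T(j) = 3*j²
A(k) = 1/(81*k)
1/A(T(E(4 + 0, -1))) = 1/(1/(81*((3*(-1)²)))) = 1/(1/(81*((3*1)))) = 1/((1/81)/3) = 1/((1/81)*(⅓)) = 1/(1/243) = 243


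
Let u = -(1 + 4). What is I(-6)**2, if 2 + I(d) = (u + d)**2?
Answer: 14161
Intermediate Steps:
u = -5 (u = -1*5 = -5)
I(d) = -2 + (-5 + d)**2
I(-6)**2 = (-2 + (-5 - 6)**2)**2 = (-2 + (-11)**2)**2 = (-2 + 121)**2 = 119**2 = 14161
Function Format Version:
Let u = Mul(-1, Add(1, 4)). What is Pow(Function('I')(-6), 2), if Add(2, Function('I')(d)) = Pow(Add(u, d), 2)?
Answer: 14161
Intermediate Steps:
u = -5 (u = Mul(-1, 5) = -5)
Function('I')(d) = Add(-2, Pow(Add(-5, d), 2))
Pow(Function('I')(-6), 2) = Pow(Add(-2, Pow(Add(-5, -6), 2)), 2) = Pow(Add(-2, Pow(-11, 2)), 2) = Pow(Add(-2, 121), 2) = Pow(119, 2) = 14161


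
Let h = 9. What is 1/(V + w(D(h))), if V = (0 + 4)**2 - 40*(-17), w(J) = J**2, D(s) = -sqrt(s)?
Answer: 1/705 ≈ 0.0014184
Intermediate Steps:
V = 696 (V = 4**2 + 680 = 16 + 680 = 696)
1/(V + w(D(h))) = 1/(696 + (-sqrt(9))**2) = 1/(696 + (-1*3)**2) = 1/(696 + (-3)**2) = 1/(696 + 9) = 1/705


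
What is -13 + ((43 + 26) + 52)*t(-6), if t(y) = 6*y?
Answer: -4369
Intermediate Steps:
-13 + ((43 + 26) + 52)*t(-6) = -13 + ((43 + 26) + 52)*(6*(-6)) = -13 + (69 + 52)*(-36) = -13 + 121*(-36) = -13 - 4356 = -4369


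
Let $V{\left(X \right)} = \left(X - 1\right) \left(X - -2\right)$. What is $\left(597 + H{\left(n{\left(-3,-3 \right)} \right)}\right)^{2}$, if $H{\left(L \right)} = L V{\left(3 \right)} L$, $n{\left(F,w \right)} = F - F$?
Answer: $356409$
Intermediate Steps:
$V{\left(X \right)} = \left(-1 + X\right) \left(2 + X\right)$ ($V{\left(X \right)} = \left(-1 + X\right) \left(X + 2\right) = \left(-1 + X\right) \left(2 + X\right)$)
$n{\left(F,w \right)} = 0$
$H{\left(L \right)} = 10 L^{2}$ ($H{\left(L \right)} = L \left(-2 + 3 + 3^{2}\right) L = L \left(-2 + 3 + 9\right) L = L 10 L = 10 L L = 10 L^{2}$)
$\left(597 + H{\left(n{\left(-3,-3 \right)} \right)}\right)^{2} = \left(597 + 10 \cdot 0^{2}\right)^{2} = \left(597 + 10 \cdot 0\right)^{2} = \left(597 + 0\right)^{2} = 597^{2} = 356409$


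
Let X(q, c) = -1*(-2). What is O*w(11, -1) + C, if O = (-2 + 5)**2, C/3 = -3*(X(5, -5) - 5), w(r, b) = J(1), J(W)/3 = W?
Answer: 54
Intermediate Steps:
J(W) = 3*W
w(r, b) = 3 (w(r, b) = 3*1 = 3)
X(q, c) = 2
C = 27 (C = 3*(-3*(2 - 5)) = 3*(-3*(-3)) = 3*9 = 27)
O = 9 (O = 3**2 = 9)
O*w(11, -1) + C = 9*3 + 27 = 27 + 27 = 54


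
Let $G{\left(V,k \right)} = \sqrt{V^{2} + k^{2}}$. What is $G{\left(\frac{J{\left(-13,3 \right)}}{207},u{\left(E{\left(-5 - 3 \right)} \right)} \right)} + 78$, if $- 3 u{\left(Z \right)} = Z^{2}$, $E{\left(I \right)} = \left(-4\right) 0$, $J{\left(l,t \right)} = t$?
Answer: $\frac{5383}{69} \approx 78.015$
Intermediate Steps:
$E{\left(I \right)} = 0$
$u{\left(Z \right)} = - \frac{Z^{2}}{3}$
$G{\left(\frac{J{\left(-13,3 \right)}}{207},u{\left(E{\left(-5 - 3 \right)} \right)} \right)} + 78 = \sqrt{\left(\frac{3}{207}\right)^{2} + \left(- \frac{0^{2}}{3}\right)^{2}} + 78 = \sqrt{\left(3 \cdot \frac{1}{207}\right)^{2} + \left(\left(- \frac{1}{3}\right) 0\right)^{2}} + 78 = \sqrt{\left(\frac{1}{69}\right)^{2} + 0^{2}} + 78 = \sqrt{\frac{1}{4761} + 0} + 78 = \sqrt{\frac{1}{4761}} + 78 = \frac{1}{69} + 78 = \frac{5383}{69}$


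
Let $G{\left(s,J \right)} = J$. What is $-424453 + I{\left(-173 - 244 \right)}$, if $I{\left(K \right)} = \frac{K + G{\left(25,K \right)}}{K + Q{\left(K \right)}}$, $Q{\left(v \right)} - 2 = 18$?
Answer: $- \frac{168507007}{397} \approx -4.2445 \cdot 10^{5}$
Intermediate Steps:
$Q{\left(v \right)} = 20$ ($Q{\left(v \right)} = 2 + 18 = 20$)
$I{\left(K \right)} = \frac{2 K}{20 + K}$ ($I{\left(K \right)} = \frac{K + K}{K + 20} = \frac{2 K}{20 + K}$)
$-424453 + I{\left(-173 - 244 \right)} = -424453 + \frac{2 \left(-173 - 244\right)}{20 - 417} = -424453 + 2 \left(-417\right) \frac{1}{20 - 417} = -424453 + 2 \left(-417\right) \frac{1}{-397} = -424453 + 2 \left(-417\right) \left(- \frac{1}{397}\right) = -424453 + \frac{834}{397} = - \frac{168507007}{397}$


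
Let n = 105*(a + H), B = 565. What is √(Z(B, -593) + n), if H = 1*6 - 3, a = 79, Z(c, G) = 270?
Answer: 4*√555 ≈ 94.234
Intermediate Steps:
H = 3 (H = 6 - 3 = 3)
n = 8610 (n = 105*(79 + 3) = 105*82 = 8610)
√(Z(B, -593) + n) = √(270 + 8610) = √8880 = 4*√555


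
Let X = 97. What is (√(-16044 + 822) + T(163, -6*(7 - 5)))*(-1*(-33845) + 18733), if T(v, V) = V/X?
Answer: -630936/97 + 52578*I*√15222 ≈ -6504.5 + 6.4869e+6*I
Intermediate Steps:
T(v, V) = V/97
(√(-16044 + 822) + T(163, -6*(7 - 5)))*(-1*(-33845) + 18733) = (√(-16044 + 822) + (-6*(7 - 5))/97)*(-1*(-33845) + 18733) = (√(-15222) + (-6*2)/97)*(33845 + 18733) = (I*√15222 + (1/97)*(-12))*52578 = (I*√15222 - 12/97)*52578 = (-12/97 + I*√15222)*52578 = -630936/97 + 52578*I*√15222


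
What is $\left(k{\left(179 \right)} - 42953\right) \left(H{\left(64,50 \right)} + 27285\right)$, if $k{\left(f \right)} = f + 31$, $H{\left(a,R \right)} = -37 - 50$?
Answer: $-1162524114$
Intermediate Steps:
$H{\left(a,R \right)} = -87$ ($H{\left(a,R \right)} = -37 - 50 = -87$)
$k{\left(f \right)} = 31 + f$
$\left(k{\left(179 \right)} - 42953\right) \left(H{\left(64,50 \right)} + 27285\right) = \left(\left(31 + 179\right) - 42953\right) \left(-87 + 27285\right) = \left(210 - 42953\right) 27198 = \left(-42743\right) 27198 = -1162524114$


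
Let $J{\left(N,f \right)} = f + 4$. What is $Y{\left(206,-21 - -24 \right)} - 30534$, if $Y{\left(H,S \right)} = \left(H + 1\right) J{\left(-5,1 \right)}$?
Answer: $-29499$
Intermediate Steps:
$J{\left(N,f \right)} = 4 + f$
$Y{\left(H,S \right)} = 5 + 5 H$ ($Y{\left(H,S \right)} = \left(H + 1\right) \left(4 + 1\right) = \left(1 + H\right) 5 = 5 + 5 H$)
$Y{\left(206,-21 - -24 \right)} - 30534 = \left(5 + 5 \cdot 206\right) - 30534 = \left(5 + 1030\right) - 30534 = 1035 - 30534 = -29499$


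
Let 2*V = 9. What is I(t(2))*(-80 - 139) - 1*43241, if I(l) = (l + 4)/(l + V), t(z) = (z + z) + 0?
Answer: -738601/17 ≈ -43447.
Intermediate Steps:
V = 9/2 (V = (1/2)*9 = 9/2 ≈ 4.5000)
t(z) = 2*z (t(z) = 2*z + 0 = 2*z)
I(l) = (4 + l)/(9/2 + l) (I(l) = (l + 4)/(l + 9/2) = (4 + l)/(9/2 + l))
I(t(2))*(-80 - 139) - 1*43241 = (2*(4 + 2*2)/(9 + 2*(2*2)))*(-80 - 139) - 1*43241 = (2*(4 + 4)/(9 + 2*4))*(-219) - 43241 = (2*8/(9 + 8))*(-219) - 43241 = (2*8/17)*(-219) - 43241 = (2*(1/17)*8)*(-219) - 43241 = (16/17)*(-219) - 43241 = -3504/17 - 43241 = -738601/17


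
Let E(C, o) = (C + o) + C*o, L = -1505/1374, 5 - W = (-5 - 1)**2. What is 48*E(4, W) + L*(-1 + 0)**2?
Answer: -9960257/1374 ≈ -7249.1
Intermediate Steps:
W = -31 (W = 5 - (-5 - 1)**2 = 5 - 1*(-6)**2 = 5 - 1*36 = 5 - 36 = -31)
L = -1505/1374 (L = -1505*1/1374 = -1505/1374 ≈ -1.0953)
E(C, o) = C + o + C*o
48*E(4, W) + L*(-1 + 0)**2 = 48*(4 - 31 + 4*(-31)) - 1505*(-1 + 0)**2/1374 = 48*(4 - 31 - 124) - 1505/1374*(-1)**2 = 48*(-151) - 1505/1374*1 = -7248 - 1505/1374 = -9960257/1374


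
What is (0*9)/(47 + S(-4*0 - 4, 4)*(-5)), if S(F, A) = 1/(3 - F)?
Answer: 0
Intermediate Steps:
(0*9)/(47 + S(-4*0 - 4, 4)*(-5)) = (0*9)/(47 - 1/(-3 + (-4*0 - 4))*(-5)) = 0/(47 - 1/(-3 + (0 - 4))*(-5)) = 0/(47 - 1/(-3 - 4)*(-5)) = 0/(47 - 1/(-7)*(-5)) = 0/(47 - 1*(-⅐)*(-5)) = 0/(47 + (⅐)*(-5)) = 0/(47 - 5/7) = 0/(324/7) = 0*(7/324) = 0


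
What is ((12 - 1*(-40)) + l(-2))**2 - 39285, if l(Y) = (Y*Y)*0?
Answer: -36581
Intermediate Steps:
l(Y) = 0 (l(Y) = Y**2*0 = 0)
((12 - 1*(-40)) + l(-2))**2 - 39285 = ((12 - 1*(-40)) + 0)**2 - 39285 = ((12 + 40) + 0)**2 - 39285 = (52 + 0)**2 - 39285 = 52**2 - 39285 = 2704 - 39285 = -36581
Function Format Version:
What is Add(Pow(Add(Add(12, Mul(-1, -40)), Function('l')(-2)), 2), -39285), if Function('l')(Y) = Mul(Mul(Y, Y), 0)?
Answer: -36581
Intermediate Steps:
Function('l')(Y) = 0 (Function('l')(Y) = Mul(Pow(Y, 2), 0) = 0)
Add(Pow(Add(Add(12, Mul(-1, -40)), Function('l')(-2)), 2), -39285) = Add(Pow(Add(Add(12, Mul(-1, -40)), 0), 2), -39285) = Add(Pow(Add(Add(12, 40), 0), 2), -39285) = Add(Pow(Add(52, 0), 2), -39285) = Add(Pow(52, 2), -39285) = Add(2704, -39285) = -36581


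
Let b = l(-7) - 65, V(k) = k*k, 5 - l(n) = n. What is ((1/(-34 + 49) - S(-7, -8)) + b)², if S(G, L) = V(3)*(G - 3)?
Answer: 309136/225 ≈ 1373.9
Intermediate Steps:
l(n) = 5 - n
V(k) = k²
S(G, L) = -27 + 9*G (S(G, L) = 3²*(G - 3) = 9*(-3 + G) = -27 + 9*G)
b = -53 (b = (5 - 1*(-7)) - 65 = (5 + 7) - 65 = 12 - 65 = -53)
((1/(-34 + 49) - S(-7, -8)) + b)² = ((1/(-34 + 49) - (-27 + 9*(-7))) - 53)² = ((1/15 - (-27 - 63)) - 53)² = ((1/15 - 1*(-90)) - 53)² = ((1/15 + 90) - 53)² = (1351/15 - 53)² = (556/15)² = 309136/225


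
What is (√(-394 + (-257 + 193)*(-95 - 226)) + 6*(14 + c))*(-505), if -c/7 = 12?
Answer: 212100 - 2525*√806 ≈ 1.4042e+5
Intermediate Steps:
c = -84 (c = -7*12 = -84)
(√(-394 + (-257 + 193)*(-95 - 226)) + 6*(14 + c))*(-505) = (√(-394 + (-257 + 193)*(-95 - 226)) + 6*(14 - 84))*(-505) = (√(-394 - 64*(-321)) + 6*(-70))*(-505) = (√(-394 + 20544) - 420)*(-505) = (√20150 - 420)*(-505) = (5*√806 - 420)*(-505) = (-420 + 5*√806)*(-505) = 212100 - 2525*√806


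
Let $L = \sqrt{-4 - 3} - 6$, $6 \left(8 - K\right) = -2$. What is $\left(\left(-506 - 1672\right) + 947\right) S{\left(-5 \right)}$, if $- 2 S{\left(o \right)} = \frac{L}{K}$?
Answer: $- \frac{11079}{25} + \frac{3693 i \sqrt{7}}{50} \approx -443.16 + 195.42 i$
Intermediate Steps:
$K = \frac{25}{3}$ ($K = 8 - - \frac{1}{3} = 8 + \frac{1}{3} = \frac{25}{3} \approx 8.3333$)
$L = -6 + i \sqrt{7}$ ($L = \sqrt{-7} - 6 = i \sqrt{7} - 6 = -6 + i \sqrt{7} \approx -6.0 + 2.6458 i$)
$S{\left(o \right)} = \frac{9}{25} - \frac{3 i \sqrt{7}}{50}$ ($S{\left(o \right)} = - \frac{\left(-6 + i \sqrt{7}\right) \frac{1}{\frac{25}{3}}}{2} = - \frac{\left(-6 + i \sqrt{7}\right) \frac{3}{25}}{2} = - \frac{- \frac{18}{25} + \frac{3 i \sqrt{7}}{25}}{2} = \frac{9}{25} - \frac{3 i \sqrt{7}}{50}$)
$\left(\left(-506 - 1672\right) + 947\right) S{\left(-5 \right)} = \left(\left(-506 - 1672\right) + 947\right) \left(\frac{9}{25} - \frac{3 i \sqrt{7}}{50}\right) = \left(-2178 + 947\right) \left(\frac{9}{25} - \frac{3 i \sqrt{7}}{50}\right) = - 1231 \left(\frac{9}{25} - \frac{3 i \sqrt{7}}{50}\right) = - \frac{11079}{25} + \frac{3693 i \sqrt{7}}{50}$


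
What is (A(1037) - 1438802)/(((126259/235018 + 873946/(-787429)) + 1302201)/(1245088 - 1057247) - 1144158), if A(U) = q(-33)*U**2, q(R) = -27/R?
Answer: 30533327147463662860886/62500132530535806806403 ≈ 0.48853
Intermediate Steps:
A(U) = 9*U**2/11 (A(U) = (-27/(-33))*U**2 = (-27*(-1/33))*U**2 = 9*U**2/11)
(A(1037) - 1438802)/(((126259/235018 + 873946/(-787429)) + 1302201)/(1245088 - 1057247) - 1144158) = ((9/11)*1037**2 - 1438802)/(((126259/235018 + 873946/(-787429)) + 1302201)/(1245088 - 1057247) - 1144158) = ((9/11)*1075369 - 1438802)/(((126259*(1/235018) + 873946*(-1/787429)) + 1302201)/187841 - 1144158) = (9678321/11 - 1438802)/(((18037/33574 - 873946/787429) + 1302201)*(1/187841) - 1144158) = -6148501/(11*((-15139006131/26437141246 + 1302201)*(1/187841) - 1144158)) = -6148501/(11*((34426456628676315/26437141246)*(1/187841) - 1144158)) = -6148501/(11*(34426456628676315/4965979048789886 - 1144158)) = -6148501/(11*(-5681830230048709709673/4965979048789886)) = -6148501/11*(-4965979048789886/5681830230048709709673) = 30533327147463662860886/62500132530535806806403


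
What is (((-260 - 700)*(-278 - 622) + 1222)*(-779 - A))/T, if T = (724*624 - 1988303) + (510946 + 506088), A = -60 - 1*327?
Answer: 339167024/519493 ≈ 652.88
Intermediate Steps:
A = -387 (A = -60 - 327 = -387)
T = -519493 (T = (451776 - 1988303) + 1017034 = -1536527 + 1017034 = -519493)
(((-260 - 700)*(-278 - 622) + 1222)*(-779 - A))/T = (((-260 - 700)*(-278 - 622) + 1222)*(-779 - 1*(-387)))/(-519493) = ((-960*(-900) + 1222)*(-779 + 387))*(-1/519493) = ((864000 + 1222)*(-392))*(-1/519493) = (865222*(-392))*(-1/519493) = -339167024*(-1/519493) = 339167024/519493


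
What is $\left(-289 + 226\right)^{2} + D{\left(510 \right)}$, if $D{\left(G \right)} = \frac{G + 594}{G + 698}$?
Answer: $\frac{599457}{151} \approx 3969.9$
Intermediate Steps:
$D{\left(G \right)} = \frac{594 + G}{698 + G}$
$\left(-289 + 226\right)^{2} + D{\left(510 \right)} = \left(-289 + 226\right)^{2} + \frac{594 + 510}{698 + 510} = \left(-63\right)^{2} + \frac{1}{1208} \cdot 1104 = 3969 + \frac{1}{1208} \cdot 1104 = 3969 + \frac{138}{151} = \frac{599457}{151}$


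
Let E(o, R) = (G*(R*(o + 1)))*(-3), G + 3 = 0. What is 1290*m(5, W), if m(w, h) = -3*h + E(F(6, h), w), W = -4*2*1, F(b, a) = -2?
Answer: -27090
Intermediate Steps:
G = -3 (G = -3 + 0 = -3)
E(o, R) = 9*R*(1 + o) (E(o, R) = -3*R*(o + 1)*(-3) = -3*R*(1 + o)*(-3) = 9*R*(1 + o))
W = -8 (W = -8*1 = -8)
m(w, h) = -9*w - 3*h (m(w, h) = -3*h + 9*w*(1 - 2) = -3*h + 9*w*(-1) = -3*h - 9*w = -9*w - 3*h)
1290*m(5, W) = 1290*(-9*5 - 3*(-8)) = 1290*(-45 + 24) = 1290*(-21) = -27090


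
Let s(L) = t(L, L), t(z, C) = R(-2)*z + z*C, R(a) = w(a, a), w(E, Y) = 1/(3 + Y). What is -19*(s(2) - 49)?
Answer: 817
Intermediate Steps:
R(a) = 1/(3 + a)
t(z, C) = z + C*z (t(z, C) = z/(3 - 2) + z*C = z/1 + C*z = 1*z + C*z = z + C*z)
s(L) = L*(1 + L)
-19*(s(2) - 49) = -19*(2*(1 + 2) - 49) = -19*(2*3 - 49) = -19*(6 - 49) = -19*(-43) = 817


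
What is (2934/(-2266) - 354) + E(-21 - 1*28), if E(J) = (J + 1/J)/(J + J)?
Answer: -965159416/2720333 ≈ -354.79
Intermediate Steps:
E(J) = (J + 1/J)/(2*J) (E(J) = (J + 1/J)/((2*J)) = (J + 1/J)*(1/(2*J)) = (J + 1/J)/(2*J))
(2934/(-2266) - 354) + E(-21 - 1*28) = (2934/(-2266) - 354) + (1 + (-21 - 1*28)²)/(2*(-21 - 1*28)²) = (2934*(-1/2266) - 354) + (1 + (-21 - 28)²)/(2*(-21 - 28)²) = (-1467/1133 - 354) + (½)*(1 + (-49)²)/(-49)² = -402549/1133 + (½)*(1/2401)*(1 + 2401) = -402549/1133 + (½)*(1/2401)*2402 = -402549/1133 + 1201/2401 = -965159416/2720333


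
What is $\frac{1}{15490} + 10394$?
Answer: $\frac{161003061}{15490} \approx 10394.0$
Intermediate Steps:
$\frac{1}{15490} + 10394 = \frac{161003061}{15490}$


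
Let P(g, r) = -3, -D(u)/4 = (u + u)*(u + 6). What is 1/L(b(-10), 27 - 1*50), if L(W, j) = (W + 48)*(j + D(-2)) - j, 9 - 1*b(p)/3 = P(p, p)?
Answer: 1/3467 ≈ 0.00028843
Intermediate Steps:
D(u) = -8*u*(6 + u) (D(u) = -4*(u + u)*(u + 6) = -4*2*u*(6 + u) = -8*u*(6 + u))
b(p) = 36 (b(p) = 27 - 3*(-3) = 27 + 9 = 36)
L(W, j) = -j + (48 + W)*(64 + j) (L(W, j) = (W + 48)*(j - 8*(-2)*(6 - 2)) - j = (48 + W)*(j - 8*(-2)*4) - j = (48 + W)*(j + 64) - j = (48 + W)*(64 + j) - j = -j + (48 + W)*(64 + j))
1/L(b(-10), 27 - 1*50) = 1/(3072 + 47*(27 - 1*50) + 64*36 + 36*(27 - 1*50)) = 1/(3072 + 47*(27 - 50) + 2304 + 36*(27 - 50)) = 1/(3072 + 47*(-23) + 2304 + 36*(-23)) = 1/(3072 - 1081 + 2304 - 828) = 1/3467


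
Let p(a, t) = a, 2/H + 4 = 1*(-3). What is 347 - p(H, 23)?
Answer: 2431/7 ≈ 347.29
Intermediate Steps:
H = -2/7 (H = 2/(-4 + 1*(-3)) = 2/(-4 - 3) = 2/(-7) = 2*(-⅐) = -2/7 ≈ -0.28571)
347 - p(H, 23) = 347 - 1*(-2/7) = 347 + 2/7 = 2431/7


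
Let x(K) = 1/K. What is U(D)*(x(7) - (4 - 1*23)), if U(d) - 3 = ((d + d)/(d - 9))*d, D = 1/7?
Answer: 87100/1519 ≈ 57.340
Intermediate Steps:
D = 1/7 ≈ 0.14286
U(d) = 3 + 2*d**2/(-9 + d) (U(d) = 3 + ((d + d)/(d - 9))*d = 3 + ((2*d)/(-9 + d))*d = 3 + (2*d/(-9 + d))*d = 3 + 2*d**2/(-9 + d))
U(D)*(x(7) - (4 - 1*23)) = ((-27 + 2*(1/7)**2 + 3*(1/7))/(-9 + 1/7))*(1/7 - (4 - 1*23)) = ((-27 + 2*(1/49) + 3/7)/(-62/7))*(1/7 - (4 - 23)) = (-7*(-27 + 2/49 + 3/7)/62)*(1/7 - 1*(-19)) = (-7/62*(-1300/49))*(1/7 + 19) = (650/217)*(134/7) = 87100/1519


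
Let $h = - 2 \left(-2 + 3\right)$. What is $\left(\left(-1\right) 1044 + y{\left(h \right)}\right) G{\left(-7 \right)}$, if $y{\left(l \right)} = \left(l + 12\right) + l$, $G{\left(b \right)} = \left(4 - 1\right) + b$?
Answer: $4144$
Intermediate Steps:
$h = -2$ ($h = \left(-2\right) 1 = -2$)
$G{\left(b \right)} = 3 + b$
$y{\left(l \right)} = 12 + 2 l$ ($y{\left(l \right)} = \left(12 + l\right) + l = 12 + 2 l$)
$\left(\left(-1\right) 1044 + y{\left(h \right)}\right) G{\left(-7 \right)} = \left(\left(-1\right) 1044 + \left(12 + 2 \left(-2\right)\right)\right) \left(3 - 7\right) = \left(-1044 + \left(12 - 4\right)\right) \left(-4\right) = \left(-1044 + 8\right) \left(-4\right) = \left(-1036\right) \left(-4\right) = 4144$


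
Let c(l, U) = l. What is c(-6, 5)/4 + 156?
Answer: 309/2 ≈ 154.50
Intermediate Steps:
c(-6, 5)/4 + 156 = -6/4 + 156 = (1/4)*(-6) + 156 = -3/2 + 156 = 309/2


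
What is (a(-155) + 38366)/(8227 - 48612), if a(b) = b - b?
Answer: -38366/40385 ≈ -0.95001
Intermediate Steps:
a(b) = 0
(a(-155) + 38366)/(8227 - 48612) = (0 + 38366)/(8227 - 48612) = 38366/(-40385) = 38366*(-1/40385) = -38366/40385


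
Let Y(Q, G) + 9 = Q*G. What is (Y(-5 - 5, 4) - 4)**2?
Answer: 2809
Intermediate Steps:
Y(Q, G) = -9 + G*Q (Y(Q, G) = -9 + Q*G = -9 + G*Q)
(Y(-5 - 5, 4) - 4)**2 = ((-9 + 4*(-5 - 5)) - 4)**2 = ((-9 + 4*(-10)) - 4)**2 = ((-9 - 40) - 4)**2 = (-49 - 4)**2 = (-53)**2 = 2809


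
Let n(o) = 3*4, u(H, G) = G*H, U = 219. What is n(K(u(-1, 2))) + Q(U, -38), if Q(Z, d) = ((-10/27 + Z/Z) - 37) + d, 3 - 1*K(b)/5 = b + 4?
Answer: -1684/27 ≈ -62.370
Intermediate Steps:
K(b) = -5 - 5*b (K(b) = 15 - 5*(b + 4) = 15 - 5*(4 + b) = 15 + (-20 - 5*b) = -5 - 5*b)
Q(Z, d) = -982/27 + d (Q(Z, d) = ((-10*1/27 + 1) - 37) + d = ((-10/27 + 1) - 37) + d = (17/27 - 37) + d = -982/27 + d)
n(o) = 12
n(K(u(-1, 2))) + Q(U, -38) = 12 + (-982/27 - 38) = 12 - 2008/27 = -1684/27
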